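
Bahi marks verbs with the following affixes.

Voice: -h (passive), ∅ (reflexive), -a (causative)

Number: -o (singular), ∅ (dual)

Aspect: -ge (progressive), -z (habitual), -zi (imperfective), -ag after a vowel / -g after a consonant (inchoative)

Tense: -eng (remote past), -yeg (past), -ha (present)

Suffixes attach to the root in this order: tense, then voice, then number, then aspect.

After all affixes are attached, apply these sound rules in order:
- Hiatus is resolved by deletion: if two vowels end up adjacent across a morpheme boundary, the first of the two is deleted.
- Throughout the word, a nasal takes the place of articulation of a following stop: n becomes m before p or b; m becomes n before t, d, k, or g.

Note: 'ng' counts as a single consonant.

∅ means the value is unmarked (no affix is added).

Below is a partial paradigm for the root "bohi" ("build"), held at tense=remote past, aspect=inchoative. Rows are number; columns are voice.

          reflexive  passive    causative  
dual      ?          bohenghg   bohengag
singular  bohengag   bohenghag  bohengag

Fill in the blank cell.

bohengg

Attach tense remote past -eng → bohieng.
voice = reflexive: zero marking, form stays bohieng.
number = dual: zero marking, form stays bohieng.
Attach aspect inchoative -g (after consonant 'ng') → bohiengg.
Apply vowel deletion: bohiengg → bohengg.
Nasal assimilation: no change.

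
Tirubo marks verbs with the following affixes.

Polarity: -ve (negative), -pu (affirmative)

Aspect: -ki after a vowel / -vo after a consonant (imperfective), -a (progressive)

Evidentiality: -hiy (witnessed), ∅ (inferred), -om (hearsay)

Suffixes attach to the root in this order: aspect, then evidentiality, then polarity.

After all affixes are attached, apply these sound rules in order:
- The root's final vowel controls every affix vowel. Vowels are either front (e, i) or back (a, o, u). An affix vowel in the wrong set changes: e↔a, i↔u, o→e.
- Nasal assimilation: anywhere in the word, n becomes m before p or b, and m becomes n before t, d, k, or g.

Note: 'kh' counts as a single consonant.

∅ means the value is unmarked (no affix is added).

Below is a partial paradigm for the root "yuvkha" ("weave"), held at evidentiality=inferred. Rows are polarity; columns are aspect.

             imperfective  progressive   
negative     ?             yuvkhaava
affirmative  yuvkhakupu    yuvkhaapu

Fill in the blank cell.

Attach aspect imperfective -ki (after vowel 'a') → yuvkhaki.
evidentiality = inferred: zero marking, form stays yuvkhaki.
Attach polarity negative -ve → yuvkhakive.
Apply vowel harmony: yuvkhakive → yuvkhakuva.
Nasal assimilation: no change.

yuvkhakuva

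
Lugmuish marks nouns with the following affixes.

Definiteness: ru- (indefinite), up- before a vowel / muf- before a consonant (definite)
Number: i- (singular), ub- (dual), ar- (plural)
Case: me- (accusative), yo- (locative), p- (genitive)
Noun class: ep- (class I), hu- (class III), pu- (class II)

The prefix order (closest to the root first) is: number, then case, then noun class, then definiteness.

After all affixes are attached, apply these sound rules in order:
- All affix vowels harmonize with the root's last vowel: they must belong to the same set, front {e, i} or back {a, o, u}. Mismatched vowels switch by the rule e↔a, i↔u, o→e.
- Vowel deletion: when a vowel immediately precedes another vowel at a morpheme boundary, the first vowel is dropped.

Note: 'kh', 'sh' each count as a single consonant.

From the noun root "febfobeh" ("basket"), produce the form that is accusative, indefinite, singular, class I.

Attach number singular i- → ifebfobeh.
Attach case accusative me- → meifebfobeh.
Attach noun class class I ep- → epmeifebfobeh.
Attach definiteness indefinite ru- → ruepmeifebfobeh.
Apply vowel harmony: ruepmeifebfobeh → riepmeifebfobeh.
Apply vowel deletion: riepmeifebfobeh → repmifebfobeh.

repmifebfobeh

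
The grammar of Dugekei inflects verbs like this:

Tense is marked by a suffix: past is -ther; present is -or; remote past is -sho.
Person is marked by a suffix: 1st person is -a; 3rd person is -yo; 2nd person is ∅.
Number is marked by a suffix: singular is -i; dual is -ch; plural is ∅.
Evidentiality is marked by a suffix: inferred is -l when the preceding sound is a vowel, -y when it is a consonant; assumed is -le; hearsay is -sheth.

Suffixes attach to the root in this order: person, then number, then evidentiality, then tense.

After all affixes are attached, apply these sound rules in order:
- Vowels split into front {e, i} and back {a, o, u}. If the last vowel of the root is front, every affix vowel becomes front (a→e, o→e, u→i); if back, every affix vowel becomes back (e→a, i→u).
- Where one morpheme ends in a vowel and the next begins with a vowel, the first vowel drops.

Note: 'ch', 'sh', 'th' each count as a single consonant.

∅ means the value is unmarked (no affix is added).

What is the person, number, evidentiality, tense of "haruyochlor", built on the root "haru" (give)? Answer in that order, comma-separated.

3rd person, dual, assumed, present

Segment: haru-yo-ch-le-or.
person: -yo → 3rd person.
number: -ch → dual.
evidentiality: -le → assumed.
tense: -or → present.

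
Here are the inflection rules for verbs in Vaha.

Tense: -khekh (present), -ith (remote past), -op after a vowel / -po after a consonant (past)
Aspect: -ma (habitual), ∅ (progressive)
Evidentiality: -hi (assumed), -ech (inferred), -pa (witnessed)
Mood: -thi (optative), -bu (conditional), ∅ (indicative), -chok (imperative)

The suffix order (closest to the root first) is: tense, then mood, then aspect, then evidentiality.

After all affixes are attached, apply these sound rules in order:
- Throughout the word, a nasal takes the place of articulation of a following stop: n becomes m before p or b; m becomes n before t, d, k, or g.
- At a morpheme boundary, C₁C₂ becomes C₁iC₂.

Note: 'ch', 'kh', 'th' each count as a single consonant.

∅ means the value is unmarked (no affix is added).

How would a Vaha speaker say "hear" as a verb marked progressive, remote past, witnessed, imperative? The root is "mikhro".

Attach tense remote past -ith → mikhroith.
Attach mood imperative -chok → mikhroithchok.
aspect = progressive: zero marking, form stays mikhroithchok.
Attach evidentiality witnessed -pa → mikhroithchokpa.
Nasal assimilation: no change.
Apply epenthesis: mikhroithchokpa → mikhroithichokipa.

mikhroithichokipa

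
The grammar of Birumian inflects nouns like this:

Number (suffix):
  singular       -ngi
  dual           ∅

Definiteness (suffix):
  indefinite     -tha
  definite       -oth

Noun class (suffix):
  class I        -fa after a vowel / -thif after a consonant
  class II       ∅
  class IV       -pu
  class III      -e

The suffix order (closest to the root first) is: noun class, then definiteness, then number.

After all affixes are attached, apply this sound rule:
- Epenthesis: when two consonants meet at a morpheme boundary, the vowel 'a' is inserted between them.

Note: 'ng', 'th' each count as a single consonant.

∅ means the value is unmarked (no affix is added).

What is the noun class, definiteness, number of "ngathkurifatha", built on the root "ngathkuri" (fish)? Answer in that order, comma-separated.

Segment: ngathkuri-fa-tha.
noun class: -fa/thif → class I.
definiteness: -tha → indefinite.
number: ∅ → dual.

class I, indefinite, dual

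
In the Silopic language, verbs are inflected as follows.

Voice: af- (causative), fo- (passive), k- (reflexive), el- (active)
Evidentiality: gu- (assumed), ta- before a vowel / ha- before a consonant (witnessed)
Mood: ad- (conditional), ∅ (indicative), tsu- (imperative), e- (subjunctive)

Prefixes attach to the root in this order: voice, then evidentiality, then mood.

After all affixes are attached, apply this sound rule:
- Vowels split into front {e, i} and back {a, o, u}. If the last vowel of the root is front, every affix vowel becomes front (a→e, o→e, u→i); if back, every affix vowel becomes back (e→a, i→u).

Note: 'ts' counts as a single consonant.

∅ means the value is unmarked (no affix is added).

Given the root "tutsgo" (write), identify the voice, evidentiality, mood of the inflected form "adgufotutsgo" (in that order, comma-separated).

Segment: ad-gu-fo-tutsgo.
voice: fo- → passive.
evidentiality: gu- → assumed.
mood: ad- → conditional.

passive, assumed, conditional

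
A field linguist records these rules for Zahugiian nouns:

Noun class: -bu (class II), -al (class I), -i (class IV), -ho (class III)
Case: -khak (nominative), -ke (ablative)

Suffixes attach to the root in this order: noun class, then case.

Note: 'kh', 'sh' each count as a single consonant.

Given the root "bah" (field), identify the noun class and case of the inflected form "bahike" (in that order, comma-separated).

class IV, ablative

Segment: bah-i-ke.
noun class: -i → class IV.
case: -ke → ablative.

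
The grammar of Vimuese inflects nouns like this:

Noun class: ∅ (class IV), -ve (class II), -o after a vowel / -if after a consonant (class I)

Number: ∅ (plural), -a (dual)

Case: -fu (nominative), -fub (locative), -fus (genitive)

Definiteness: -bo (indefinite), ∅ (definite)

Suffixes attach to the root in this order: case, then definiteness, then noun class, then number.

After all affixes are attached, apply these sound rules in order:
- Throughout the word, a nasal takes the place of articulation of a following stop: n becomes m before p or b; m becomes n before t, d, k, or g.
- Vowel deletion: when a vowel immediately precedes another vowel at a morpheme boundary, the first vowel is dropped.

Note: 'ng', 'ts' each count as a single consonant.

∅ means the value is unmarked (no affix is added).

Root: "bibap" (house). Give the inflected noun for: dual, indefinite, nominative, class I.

Attach case nominative -fu → bibapfu.
Attach definiteness indefinite -bo → bibapfubo.
Attach noun class class I -o (after vowel 'o') → bibapfuboo.
Attach number dual -a → bibapfubooa.
Nasal assimilation: no change.
Apply vowel deletion: bibapfubooa → bibapfuba.

bibapfuba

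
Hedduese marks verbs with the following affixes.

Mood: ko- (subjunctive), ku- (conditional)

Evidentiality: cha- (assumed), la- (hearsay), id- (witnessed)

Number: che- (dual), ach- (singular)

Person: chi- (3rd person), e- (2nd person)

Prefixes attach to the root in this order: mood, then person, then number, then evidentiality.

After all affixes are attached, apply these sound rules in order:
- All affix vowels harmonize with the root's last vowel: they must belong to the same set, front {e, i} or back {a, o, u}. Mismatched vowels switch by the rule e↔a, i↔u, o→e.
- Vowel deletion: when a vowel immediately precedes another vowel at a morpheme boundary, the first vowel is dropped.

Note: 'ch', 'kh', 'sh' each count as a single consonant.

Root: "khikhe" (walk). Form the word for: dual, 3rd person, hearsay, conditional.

Attach mood conditional ku- → kukhikhe.
Attach person 3rd person chi- → chikukhikhe.
Attach number dual che- → chechikukhikhe.
Attach evidentiality hearsay la- → lachechikukhikhe.
Apply vowel harmony: lachechikukhikhe → lechechikikhikhe.
Vowel deletion: no change.

lechechikikhikhe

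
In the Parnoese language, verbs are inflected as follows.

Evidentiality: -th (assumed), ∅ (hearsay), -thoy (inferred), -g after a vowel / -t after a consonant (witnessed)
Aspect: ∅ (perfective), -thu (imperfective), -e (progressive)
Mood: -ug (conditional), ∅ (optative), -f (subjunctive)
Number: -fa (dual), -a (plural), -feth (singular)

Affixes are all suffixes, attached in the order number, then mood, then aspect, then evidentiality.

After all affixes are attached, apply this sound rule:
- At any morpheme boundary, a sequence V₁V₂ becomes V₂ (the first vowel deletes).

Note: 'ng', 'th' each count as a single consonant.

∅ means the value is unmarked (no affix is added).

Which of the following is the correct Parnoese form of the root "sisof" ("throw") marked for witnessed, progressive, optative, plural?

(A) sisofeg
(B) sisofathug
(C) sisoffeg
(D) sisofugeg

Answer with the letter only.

A

Attach number plural -a → sisofa.
mood = optative: zero marking, form stays sisofa.
Attach aspect progressive -e → sisofae.
Attach evidentiality witnessed -g (after vowel 'e') → sisofaeg.
Apply vowel deletion: sisofaeg → sisofeg.
So the correct form is sisofeg, option (A).
(B) sisofathug is wrong: it uses imperfective instead of progressive for aspect.
(C) sisoffeg is wrong: it uses dual instead of plural for number.
(D) sisofugeg is wrong: it uses conditional instead of optative for mood.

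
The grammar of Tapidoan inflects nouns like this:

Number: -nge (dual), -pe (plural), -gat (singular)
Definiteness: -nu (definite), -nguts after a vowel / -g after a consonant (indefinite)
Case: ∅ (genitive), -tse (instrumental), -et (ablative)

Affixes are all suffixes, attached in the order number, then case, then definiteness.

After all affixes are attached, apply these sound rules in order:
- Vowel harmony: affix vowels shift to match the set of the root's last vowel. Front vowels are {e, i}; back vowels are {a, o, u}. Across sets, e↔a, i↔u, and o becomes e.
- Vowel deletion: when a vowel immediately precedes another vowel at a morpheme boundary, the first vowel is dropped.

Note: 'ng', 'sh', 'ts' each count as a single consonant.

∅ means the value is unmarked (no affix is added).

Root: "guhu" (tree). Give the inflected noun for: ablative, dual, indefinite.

Attach number dual -nge → guhunge.
Attach case ablative -et → guhungeet.
Attach definiteness indefinite -g (after consonant 't') → guhungeetg.
Apply vowel harmony: guhungeetg → guhungaatg.
Apply vowel deletion: guhungaatg → guhungatg.

guhungatg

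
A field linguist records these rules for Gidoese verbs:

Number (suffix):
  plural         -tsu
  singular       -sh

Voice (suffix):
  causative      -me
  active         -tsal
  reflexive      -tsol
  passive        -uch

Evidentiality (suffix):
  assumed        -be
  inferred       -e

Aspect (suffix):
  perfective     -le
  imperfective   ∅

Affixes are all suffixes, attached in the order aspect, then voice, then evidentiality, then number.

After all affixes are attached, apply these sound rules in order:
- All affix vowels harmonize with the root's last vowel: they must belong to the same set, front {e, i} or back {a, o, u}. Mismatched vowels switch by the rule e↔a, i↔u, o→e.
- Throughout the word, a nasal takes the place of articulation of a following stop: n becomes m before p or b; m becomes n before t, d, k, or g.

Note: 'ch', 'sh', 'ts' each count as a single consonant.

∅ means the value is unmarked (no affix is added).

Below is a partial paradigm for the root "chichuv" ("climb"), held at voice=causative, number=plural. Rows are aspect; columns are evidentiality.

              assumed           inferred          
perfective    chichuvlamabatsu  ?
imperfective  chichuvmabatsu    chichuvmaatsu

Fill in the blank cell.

chichuvlamaatsu

Attach aspect perfective -le → chichuvle.
Attach voice causative -me → chichuvleme.
Attach evidentiality inferred -e → chichuvlemee.
Attach number plural -tsu → chichuvlemeetsu.
Apply vowel harmony: chichuvlemeetsu → chichuvlamaatsu.
Nasal assimilation: no change.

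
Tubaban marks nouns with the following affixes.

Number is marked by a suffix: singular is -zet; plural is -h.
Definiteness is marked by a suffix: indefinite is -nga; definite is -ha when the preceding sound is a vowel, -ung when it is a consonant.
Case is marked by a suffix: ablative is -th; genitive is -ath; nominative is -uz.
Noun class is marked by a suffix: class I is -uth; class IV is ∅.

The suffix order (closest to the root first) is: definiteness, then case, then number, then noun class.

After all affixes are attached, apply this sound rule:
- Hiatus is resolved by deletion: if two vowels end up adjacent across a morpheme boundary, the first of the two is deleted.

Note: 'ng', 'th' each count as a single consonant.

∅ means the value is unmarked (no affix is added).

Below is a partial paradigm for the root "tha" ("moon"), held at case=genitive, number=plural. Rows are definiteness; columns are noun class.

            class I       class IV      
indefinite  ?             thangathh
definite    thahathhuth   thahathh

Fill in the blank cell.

thangathhuth

Attach definiteness indefinite -nga → thanga.
Attach case genitive -ath → thangaath.
Attach number plural -h → thangaathh.
Attach noun class class I -uth → thangaathhuth.
Apply vowel deletion: thangaathhuth → thangathhuth.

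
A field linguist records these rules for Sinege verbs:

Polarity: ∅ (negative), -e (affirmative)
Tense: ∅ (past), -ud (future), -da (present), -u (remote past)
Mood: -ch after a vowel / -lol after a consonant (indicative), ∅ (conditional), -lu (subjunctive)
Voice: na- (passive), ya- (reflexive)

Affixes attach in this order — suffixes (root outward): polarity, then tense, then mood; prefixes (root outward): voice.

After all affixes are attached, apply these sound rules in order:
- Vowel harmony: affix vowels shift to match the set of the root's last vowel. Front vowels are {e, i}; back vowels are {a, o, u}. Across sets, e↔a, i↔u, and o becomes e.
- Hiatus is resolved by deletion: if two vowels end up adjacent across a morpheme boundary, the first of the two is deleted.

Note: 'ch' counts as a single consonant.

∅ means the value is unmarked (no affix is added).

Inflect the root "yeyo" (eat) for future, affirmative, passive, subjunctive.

nayeyudlu

Attach polarity affirmative -e → yeyoe.
Attach voice passive na- → nayeyoe.
Attach tense future -ud → nayeyoeud.
Attach mood subjunctive -lu → nayeyoeudlu.
Apply vowel harmony: nayeyoeudlu → nayeyoaudlu.
Apply vowel deletion: nayeyoaudlu → nayeyudlu.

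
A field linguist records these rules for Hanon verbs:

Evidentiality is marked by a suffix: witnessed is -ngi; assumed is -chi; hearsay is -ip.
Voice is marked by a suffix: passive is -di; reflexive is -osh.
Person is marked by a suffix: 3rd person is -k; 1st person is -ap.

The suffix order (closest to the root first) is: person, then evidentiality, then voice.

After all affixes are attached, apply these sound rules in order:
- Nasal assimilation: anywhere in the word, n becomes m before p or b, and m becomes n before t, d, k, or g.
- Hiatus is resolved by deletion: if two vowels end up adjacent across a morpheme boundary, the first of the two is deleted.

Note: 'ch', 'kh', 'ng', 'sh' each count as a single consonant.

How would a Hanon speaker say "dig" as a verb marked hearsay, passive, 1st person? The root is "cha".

chapipdi

Attach person 1st person -ap → chaap.
Attach evidentiality hearsay -ip → chaapip.
Attach voice passive -di → chaapipdi.
Nasal assimilation: no change.
Apply vowel deletion: chaapipdi → chapipdi.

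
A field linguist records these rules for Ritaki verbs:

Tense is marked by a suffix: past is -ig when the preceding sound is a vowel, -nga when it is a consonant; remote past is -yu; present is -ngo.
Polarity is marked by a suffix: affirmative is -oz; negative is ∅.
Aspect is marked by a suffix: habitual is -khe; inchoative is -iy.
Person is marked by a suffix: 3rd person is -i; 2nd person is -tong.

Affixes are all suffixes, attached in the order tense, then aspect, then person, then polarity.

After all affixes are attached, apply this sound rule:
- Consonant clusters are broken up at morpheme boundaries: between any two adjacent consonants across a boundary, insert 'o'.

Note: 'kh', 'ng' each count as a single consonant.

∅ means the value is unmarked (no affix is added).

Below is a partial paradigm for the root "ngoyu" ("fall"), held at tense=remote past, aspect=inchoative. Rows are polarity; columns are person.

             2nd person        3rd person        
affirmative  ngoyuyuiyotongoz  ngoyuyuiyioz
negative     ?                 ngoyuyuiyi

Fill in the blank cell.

ngoyuyuiyotong

Attach tense remote past -yu → ngoyuyu.
Attach aspect inchoative -iy → ngoyuyuiy.
Attach person 2nd person -tong → ngoyuyuiytong.
polarity = negative: zero marking, form stays ngoyuyuiytong.
Apply epenthesis: ngoyuyuiytong → ngoyuyuiyotong.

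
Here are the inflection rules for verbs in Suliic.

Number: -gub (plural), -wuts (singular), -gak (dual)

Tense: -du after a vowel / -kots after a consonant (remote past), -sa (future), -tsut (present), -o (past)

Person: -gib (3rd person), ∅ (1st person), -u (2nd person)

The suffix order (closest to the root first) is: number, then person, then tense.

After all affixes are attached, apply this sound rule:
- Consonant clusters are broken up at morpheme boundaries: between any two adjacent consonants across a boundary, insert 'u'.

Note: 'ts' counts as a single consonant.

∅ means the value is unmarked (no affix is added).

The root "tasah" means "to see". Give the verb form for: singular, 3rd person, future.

Attach number singular -wuts → tasahwuts.
Attach person 3rd person -gib → tasahwutsgib.
Attach tense future -sa → tasahwutsgibsa.
Apply epenthesis: tasahwutsgibsa → tasahuwutsugibusa.

tasahuwutsugibusa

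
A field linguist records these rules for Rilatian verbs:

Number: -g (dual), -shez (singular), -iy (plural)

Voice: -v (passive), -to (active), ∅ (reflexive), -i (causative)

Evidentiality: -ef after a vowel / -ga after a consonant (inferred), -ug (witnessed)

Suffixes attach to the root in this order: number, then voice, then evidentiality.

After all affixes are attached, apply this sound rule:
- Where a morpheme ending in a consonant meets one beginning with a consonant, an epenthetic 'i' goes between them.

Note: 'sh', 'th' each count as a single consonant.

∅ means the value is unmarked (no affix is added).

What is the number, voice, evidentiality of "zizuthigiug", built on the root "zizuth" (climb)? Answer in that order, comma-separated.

Segment: zizuth-g-i-ug.
number: -g → dual.
voice: -i → causative.
evidentiality: -ug → witnessed.

dual, causative, witnessed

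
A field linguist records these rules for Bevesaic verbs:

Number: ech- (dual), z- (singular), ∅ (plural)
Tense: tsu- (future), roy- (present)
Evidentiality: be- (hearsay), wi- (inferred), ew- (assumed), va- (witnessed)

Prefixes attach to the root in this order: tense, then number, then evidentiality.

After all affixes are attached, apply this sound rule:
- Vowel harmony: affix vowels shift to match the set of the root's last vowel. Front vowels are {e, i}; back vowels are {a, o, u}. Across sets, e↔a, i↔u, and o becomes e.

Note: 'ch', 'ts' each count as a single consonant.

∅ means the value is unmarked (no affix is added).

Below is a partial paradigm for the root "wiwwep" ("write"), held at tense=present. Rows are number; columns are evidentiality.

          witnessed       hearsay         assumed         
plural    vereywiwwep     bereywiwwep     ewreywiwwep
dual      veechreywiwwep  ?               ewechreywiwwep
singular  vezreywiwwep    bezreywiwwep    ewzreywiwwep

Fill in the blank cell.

beechreywiwwep

Attach tense present roy- → roywiwwep.
Attach number dual ech- → echroywiwwep.
Attach evidentiality hearsay be- → beechroywiwwep.
Apply vowel harmony: beechroywiwwep → beechreywiwwep.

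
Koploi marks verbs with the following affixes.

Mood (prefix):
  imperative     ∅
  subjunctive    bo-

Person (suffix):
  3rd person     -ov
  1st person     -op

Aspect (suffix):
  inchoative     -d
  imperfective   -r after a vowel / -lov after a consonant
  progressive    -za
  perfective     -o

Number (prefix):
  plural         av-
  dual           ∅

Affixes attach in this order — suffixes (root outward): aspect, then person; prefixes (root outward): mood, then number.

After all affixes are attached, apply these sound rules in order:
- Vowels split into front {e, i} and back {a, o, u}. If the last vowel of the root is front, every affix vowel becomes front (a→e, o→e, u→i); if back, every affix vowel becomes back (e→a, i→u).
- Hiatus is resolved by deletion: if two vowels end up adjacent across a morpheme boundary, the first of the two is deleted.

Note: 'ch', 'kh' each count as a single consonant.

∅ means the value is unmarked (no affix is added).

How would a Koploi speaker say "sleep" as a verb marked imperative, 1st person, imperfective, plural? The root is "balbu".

mood = imperative: zero marking, form stays balbu.
Attach aspect imperfective -r (after vowel 'u') → balbur.
Attach number plural av- → avbalbur.
Attach person 1st person -op → avbalburop.
Vowel harmony: no change.
Vowel deletion: no change.

avbalburop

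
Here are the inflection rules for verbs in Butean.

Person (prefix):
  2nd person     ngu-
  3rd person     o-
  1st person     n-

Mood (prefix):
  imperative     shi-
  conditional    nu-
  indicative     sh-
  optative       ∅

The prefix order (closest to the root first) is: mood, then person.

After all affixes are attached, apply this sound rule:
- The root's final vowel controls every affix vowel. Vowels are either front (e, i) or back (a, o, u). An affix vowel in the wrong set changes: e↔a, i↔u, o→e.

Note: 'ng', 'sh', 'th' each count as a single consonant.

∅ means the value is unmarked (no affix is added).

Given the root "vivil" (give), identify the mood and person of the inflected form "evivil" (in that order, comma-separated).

optative, 3rd person

Segment: o-vivil.
mood: ∅ → optative.
person: o- → 3rd person.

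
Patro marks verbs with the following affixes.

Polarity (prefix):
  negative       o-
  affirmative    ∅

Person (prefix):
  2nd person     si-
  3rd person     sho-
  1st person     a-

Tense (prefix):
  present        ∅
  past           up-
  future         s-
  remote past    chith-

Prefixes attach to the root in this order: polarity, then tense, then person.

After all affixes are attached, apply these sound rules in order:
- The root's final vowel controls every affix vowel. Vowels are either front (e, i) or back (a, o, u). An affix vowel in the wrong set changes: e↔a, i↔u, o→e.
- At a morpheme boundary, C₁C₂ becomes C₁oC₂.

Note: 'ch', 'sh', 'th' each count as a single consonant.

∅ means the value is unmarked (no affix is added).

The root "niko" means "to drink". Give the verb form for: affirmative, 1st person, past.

auponiko

polarity = affirmative: zero marking, form stays niko.
Attach tense past up- → upniko.
Attach person 1st person a- → aupniko.
Vowel harmony: no change.
Apply epenthesis: aupniko → auponiko.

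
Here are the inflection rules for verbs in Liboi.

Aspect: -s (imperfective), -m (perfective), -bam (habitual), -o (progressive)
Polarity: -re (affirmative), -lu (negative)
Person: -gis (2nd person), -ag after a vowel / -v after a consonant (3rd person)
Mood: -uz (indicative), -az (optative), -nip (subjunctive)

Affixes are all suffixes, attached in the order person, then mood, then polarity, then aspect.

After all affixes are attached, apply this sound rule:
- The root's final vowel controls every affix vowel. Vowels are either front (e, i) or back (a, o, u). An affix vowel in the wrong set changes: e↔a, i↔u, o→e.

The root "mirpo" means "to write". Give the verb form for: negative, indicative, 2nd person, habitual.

mirpogusuzlubam

Attach person 2nd person -gis → mirpogis.
Attach mood indicative -uz → mirpogisuz.
Attach polarity negative -lu → mirpogisuzlu.
Attach aspect habitual -bam → mirpogisuzlubam.
Apply vowel harmony: mirpogisuzlubam → mirpogusuzlubam.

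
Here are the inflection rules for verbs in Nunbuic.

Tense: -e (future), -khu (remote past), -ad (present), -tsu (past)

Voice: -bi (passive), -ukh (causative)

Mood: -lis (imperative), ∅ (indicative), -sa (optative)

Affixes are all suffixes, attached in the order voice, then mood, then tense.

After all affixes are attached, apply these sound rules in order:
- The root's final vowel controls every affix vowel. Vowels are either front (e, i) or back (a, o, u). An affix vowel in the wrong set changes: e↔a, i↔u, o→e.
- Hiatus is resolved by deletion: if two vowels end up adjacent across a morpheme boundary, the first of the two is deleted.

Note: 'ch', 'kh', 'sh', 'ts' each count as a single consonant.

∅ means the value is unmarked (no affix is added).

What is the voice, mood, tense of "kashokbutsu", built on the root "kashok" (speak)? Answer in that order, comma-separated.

passive, indicative, past

Segment: kashok-bi-tsu.
voice: -bi → passive.
mood: ∅ → indicative.
tense: -tsu → past.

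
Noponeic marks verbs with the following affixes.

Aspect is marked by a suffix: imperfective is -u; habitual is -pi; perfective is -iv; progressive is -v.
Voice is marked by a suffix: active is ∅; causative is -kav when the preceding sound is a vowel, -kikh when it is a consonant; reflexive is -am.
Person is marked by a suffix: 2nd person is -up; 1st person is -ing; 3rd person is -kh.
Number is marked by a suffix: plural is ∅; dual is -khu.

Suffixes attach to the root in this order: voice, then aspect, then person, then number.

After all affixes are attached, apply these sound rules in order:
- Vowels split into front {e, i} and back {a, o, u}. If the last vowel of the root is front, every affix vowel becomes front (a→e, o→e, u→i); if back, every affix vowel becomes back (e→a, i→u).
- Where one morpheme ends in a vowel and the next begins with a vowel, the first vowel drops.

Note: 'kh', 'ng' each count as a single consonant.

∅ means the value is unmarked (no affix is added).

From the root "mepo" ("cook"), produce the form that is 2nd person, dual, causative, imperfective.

Attach voice causative -kav (after vowel 'o') → mepokav.
Attach aspect imperfective -u → mepokavu.
Attach person 2nd person -up → mepokavuup.
Attach number dual -khu → mepokavuupkhu.
Vowel harmony: no change.
Apply vowel deletion: mepokavuupkhu → mepokavupkhu.

mepokavupkhu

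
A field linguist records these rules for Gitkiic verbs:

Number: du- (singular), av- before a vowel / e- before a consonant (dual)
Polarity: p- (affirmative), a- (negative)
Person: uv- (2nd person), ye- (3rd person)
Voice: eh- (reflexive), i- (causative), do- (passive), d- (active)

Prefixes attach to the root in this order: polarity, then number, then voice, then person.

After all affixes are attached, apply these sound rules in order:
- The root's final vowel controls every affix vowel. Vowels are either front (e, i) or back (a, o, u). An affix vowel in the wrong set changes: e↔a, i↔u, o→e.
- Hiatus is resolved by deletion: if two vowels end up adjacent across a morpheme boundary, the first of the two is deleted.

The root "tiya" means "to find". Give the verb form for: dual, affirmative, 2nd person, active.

uvdaptiya

Attach polarity affirmative p- → ptiya.
Attach number dual e- (before consonant 'p') → eptiya.
Attach voice active d- → deptiya.
Attach person 2nd person uv- → uvdeptiya.
Apply vowel harmony: uvdeptiya → uvdaptiya.
Vowel deletion: no change.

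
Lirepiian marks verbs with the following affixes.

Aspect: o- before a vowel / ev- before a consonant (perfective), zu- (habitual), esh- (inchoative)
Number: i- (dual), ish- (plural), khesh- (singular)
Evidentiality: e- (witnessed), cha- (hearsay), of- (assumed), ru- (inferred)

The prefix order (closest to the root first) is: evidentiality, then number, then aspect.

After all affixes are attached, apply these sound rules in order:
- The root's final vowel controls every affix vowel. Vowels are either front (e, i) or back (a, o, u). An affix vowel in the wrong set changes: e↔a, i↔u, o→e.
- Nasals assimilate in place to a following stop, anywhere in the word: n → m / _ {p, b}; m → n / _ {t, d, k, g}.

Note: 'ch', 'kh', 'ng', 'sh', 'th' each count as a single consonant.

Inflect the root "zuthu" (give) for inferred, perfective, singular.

Attach evidentiality inferred ru- → ruzuthu.
Attach number singular khesh- → kheshruzuthu.
Attach aspect perfective ev- (before consonant 'kh') → evkheshruzuthu.
Apply vowel harmony: evkheshruzuthu → avkhashruzuthu.
Nasal assimilation: no change.

avkhashruzuthu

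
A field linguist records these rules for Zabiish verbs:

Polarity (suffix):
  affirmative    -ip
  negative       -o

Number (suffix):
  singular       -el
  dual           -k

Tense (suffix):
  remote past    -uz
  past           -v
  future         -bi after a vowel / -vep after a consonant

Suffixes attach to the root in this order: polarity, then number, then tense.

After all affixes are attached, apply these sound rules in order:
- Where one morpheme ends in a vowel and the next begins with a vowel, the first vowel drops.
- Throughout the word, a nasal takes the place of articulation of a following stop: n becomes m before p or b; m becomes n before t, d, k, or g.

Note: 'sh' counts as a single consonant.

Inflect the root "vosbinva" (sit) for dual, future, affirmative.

vosbinvipkvep

Attach polarity affirmative -ip → vosbinvaip.
Attach number dual -k → vosbinvaipk.
Attach tense future -vep (after consonant 'k') → vosbinvaipkvep.
Apply vowel deletion: vosbinvaipkvep → vosbinvipkvep.
Nasal assimilation: no change.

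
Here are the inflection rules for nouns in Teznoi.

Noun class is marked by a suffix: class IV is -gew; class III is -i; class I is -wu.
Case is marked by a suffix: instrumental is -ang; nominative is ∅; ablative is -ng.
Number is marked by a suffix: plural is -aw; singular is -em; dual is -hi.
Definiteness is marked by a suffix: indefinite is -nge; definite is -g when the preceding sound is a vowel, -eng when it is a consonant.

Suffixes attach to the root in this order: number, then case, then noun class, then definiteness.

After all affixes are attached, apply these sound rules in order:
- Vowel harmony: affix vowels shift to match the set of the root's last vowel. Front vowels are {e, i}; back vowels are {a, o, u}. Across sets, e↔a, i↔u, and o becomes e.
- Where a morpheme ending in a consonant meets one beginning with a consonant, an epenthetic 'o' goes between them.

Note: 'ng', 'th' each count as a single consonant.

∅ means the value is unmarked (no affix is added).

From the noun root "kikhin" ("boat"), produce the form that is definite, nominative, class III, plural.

kikhinewig

Attach number plural -aw → kikhinaw.
case = nominative: zero marking, form stays kikhinaw.
Attach noun class class III -i → kikhinawi.
Attach definiteness definite -g (after vowel 'i') → kikhinawig.
Apply vowel harmony: kikhinawig → kikhinewig.
Epenthesis: no change.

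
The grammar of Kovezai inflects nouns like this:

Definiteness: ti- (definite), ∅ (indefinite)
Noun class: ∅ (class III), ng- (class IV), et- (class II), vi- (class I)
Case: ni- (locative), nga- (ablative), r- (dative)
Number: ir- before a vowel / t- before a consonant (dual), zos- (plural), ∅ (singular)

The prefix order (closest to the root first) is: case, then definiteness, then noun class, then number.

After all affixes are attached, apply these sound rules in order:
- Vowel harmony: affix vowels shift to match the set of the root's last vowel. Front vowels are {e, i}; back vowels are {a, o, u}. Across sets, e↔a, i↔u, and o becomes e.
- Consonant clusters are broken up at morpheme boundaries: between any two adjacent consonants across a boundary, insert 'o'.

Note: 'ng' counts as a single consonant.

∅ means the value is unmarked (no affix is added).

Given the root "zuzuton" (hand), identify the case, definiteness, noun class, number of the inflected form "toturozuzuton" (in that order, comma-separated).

Segment: t-ti-r-zuzuton.
case: r- → dative.
definiteness: ti- → definite.
noun class: ∅ → class III.
number: ir/t- → dual.

dative, definite, class III, dual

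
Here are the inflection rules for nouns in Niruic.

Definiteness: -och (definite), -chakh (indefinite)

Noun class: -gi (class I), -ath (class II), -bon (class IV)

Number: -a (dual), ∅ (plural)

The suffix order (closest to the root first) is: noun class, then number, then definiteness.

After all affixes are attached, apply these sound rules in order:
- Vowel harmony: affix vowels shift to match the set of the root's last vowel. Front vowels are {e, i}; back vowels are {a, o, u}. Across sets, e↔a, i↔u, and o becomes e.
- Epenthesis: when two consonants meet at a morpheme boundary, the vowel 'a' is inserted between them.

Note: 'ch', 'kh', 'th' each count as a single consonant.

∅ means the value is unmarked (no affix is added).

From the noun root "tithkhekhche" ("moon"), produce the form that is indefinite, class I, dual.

tithkhekhchegiechekh

Attach noun class class I -gi → tithkhekhchegi.
Attach number dual -a → tithkhekhchegia.
Attach definiteness indefinite -chakh → tithkhekhchegiachakh.
Apply vowel harmony: tithkhekhchegiachakh → tithkhekhchegiechekh.
Epenthesis: no change.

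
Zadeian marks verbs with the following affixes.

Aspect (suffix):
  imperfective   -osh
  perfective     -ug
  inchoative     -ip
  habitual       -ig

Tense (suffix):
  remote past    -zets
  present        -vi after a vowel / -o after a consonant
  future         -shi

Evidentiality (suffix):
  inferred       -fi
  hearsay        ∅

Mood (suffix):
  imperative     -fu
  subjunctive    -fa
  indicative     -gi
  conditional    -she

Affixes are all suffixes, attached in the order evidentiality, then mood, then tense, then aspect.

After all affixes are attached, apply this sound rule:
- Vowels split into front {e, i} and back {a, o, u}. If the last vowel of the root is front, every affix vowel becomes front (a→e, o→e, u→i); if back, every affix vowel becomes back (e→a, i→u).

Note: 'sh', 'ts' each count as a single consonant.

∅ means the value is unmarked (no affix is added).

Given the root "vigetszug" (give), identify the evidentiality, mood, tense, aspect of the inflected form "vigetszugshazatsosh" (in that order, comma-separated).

hearsay, conditional, remote past, imperfective

Segment: vigetszug-she-zets-osh.
evidentiality: ∅ → hearsay.
mood: -she → conditional.
tense: -zets → remote past.
aspect: -osh → imperfective.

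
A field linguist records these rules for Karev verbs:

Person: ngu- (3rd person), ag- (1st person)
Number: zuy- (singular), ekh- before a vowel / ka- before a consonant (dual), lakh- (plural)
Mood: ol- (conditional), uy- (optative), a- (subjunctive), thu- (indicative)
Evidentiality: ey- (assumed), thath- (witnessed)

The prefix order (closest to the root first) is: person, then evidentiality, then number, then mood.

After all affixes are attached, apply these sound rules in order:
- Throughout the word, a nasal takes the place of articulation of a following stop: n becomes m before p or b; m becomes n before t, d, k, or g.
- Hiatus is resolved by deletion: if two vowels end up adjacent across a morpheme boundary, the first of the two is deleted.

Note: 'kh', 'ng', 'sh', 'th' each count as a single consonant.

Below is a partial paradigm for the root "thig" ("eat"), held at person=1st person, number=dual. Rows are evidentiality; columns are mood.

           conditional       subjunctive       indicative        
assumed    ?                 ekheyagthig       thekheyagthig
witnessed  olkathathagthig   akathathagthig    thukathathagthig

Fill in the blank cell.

Attach person 1st person ag- → agthig.
Attach evidentiality assumed ey- → eyagthig.
Attach number dual ekh- (before vowel 'e') → ekheyagthig.
Attach mood conditional ol- → olekheyagthig.
Nasal assimilation: no change.
Vowel deletion: no change.

olekheyagthig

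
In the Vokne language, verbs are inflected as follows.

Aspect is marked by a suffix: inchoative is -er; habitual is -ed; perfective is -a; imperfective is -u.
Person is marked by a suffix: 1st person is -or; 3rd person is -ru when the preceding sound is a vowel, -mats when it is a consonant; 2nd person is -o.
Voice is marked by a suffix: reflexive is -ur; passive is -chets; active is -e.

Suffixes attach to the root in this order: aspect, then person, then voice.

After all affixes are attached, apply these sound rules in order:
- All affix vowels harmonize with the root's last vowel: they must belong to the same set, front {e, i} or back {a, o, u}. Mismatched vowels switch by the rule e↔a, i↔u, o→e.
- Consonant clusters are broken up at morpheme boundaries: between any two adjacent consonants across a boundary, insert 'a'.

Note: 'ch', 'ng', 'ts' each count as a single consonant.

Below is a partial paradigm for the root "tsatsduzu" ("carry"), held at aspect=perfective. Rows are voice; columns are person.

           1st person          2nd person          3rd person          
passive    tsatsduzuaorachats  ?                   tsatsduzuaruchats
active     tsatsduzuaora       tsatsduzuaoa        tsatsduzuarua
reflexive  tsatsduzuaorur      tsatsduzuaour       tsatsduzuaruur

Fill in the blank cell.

Attach aspect perfective -a → tsatsduzua.
Attach person 2nd person -o → tsatsduzuao.
Attach voice passive -chets → tsatsduzuaochets.
Apply vowel harmony: tsatsduzuaochets → tsatsduzuaochats.
Epenthesis: no change.

tsatsduzuaochats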